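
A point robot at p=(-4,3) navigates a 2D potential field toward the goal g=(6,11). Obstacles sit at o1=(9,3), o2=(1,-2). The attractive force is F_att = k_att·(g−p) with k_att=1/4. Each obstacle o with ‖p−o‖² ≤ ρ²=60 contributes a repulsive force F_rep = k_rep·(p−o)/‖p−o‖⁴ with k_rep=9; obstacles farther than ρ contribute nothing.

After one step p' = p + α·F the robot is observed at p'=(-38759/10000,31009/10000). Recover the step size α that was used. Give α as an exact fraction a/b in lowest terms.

F_att = 1/4·(g−p) = 1/4·(10,8) = (2.5000,2.0000)
o1: d²=169 > ρ²=60 → inactive
o2: d²=50 ≤ ρ²=60; F_rep = 9·(-5,5)/50² = (-0.0180,0.0180)
F = F_att + ΣF_rep = (2.4820,2.0180)
Δp = p'−p = (0.1241,0.1009); α = Δx/Fx = (1241/10000) / (1241/500) = 1/20
check: Δy/Fy = (1009/10000) / (1009/500) = 1/20 ✓

α = 1/20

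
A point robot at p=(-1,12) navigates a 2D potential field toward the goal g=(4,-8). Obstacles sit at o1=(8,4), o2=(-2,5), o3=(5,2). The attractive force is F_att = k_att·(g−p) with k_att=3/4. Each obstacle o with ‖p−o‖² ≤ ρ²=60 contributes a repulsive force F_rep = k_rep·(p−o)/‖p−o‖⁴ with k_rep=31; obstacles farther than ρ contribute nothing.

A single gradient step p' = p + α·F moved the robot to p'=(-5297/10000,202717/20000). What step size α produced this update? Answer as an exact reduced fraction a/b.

F_att = 3/4·(g−p) = 3/4·(5,-20) = (3.7500,-15.0000)
o1: d²=145 > ρ²=60 → inactive
o2: d²=50 ≤ ρ²=60; F_rep = 31·(1,7)/50² = (0.0124,0.0868)
o3: d²=136 > ρ²=60 → inactive
F = F_att + ΣF_rep = (3.7624,-14.9132)
Δp = p'−p = (0.4703,-1.8641); α = Δx/Fx = (4703/10000) / (4703/1250) = 1/8
check: Δy/Fy = (-37283/20000) / (-37283/2500) = 1/8 ✓

α = 1/8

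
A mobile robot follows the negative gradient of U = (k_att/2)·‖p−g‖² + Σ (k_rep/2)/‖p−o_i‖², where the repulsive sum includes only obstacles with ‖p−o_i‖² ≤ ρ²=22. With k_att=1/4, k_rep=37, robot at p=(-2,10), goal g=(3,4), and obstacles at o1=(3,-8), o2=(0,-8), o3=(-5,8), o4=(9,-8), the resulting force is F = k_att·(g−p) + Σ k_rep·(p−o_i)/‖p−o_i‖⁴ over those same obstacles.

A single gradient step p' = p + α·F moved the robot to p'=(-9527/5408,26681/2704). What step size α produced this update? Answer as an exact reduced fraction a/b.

F_att = 1/4·(g−p) = 1/4·(5,-6) = (1.2500,-1.5000)
o1: d²=349 > ρ²=22 → inactive
o2: d²=328 > ρ²=22 → inactive
o3: d²=13 ≤ ρ²=22; F_rep = 37·(3,2)/13² = (0.6568,0.4379)
o4: d²=445 > ρ²=22 → inactive
F = F_att + ΣF_rep = (1.9068,-1.0621)
Δp = p'−p = (0.2384,-0.1328); α = Δx/Fx = (1289/5408) / (1289/676) = 1/8
check: Δy/Fy = (-359/2704) / (-359/338) = 1/8 ✓

α = 1/8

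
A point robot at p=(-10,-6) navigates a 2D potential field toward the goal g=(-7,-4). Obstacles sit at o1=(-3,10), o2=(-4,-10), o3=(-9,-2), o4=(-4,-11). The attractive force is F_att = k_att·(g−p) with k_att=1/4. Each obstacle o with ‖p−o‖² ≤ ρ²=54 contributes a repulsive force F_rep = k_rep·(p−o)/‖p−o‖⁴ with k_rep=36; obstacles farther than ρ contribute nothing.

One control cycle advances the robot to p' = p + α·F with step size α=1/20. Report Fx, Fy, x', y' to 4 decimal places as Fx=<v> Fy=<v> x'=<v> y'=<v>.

F_att = 1/4·(g−p) = 1/4·(3,2) = (0.7500,0.5000)
o1: d²=305 > ρ²=54 → inactive
o2: d²=52 ≤ ρ²=54; F_rep = 36·(-6,4)/52² = (-0.0799,0.0533)
o3: d²=17 ≤ ρ²=54; F_rep = 36·(-1,-4)/17² = (-0.1246,-0.4983)
o4: d²=61 > ρ²=54 → inactive
F = F_att + ΣF_rep = (0.5456,0.0550)
p' = p + 1/20·F = (-9.9727,-5.9973)

Fx=0.5456 Fy=0.0550 x'=-9.9727 y'=-5.9973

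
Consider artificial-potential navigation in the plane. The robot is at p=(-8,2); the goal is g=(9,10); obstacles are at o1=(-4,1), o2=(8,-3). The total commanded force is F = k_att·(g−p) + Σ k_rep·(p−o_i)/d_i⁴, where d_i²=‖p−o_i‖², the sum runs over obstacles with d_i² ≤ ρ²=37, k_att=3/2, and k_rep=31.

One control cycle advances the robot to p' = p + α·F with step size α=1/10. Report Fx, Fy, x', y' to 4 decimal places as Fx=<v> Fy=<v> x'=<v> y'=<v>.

Fx=25.0709 Fy=12.1073 x'=-5.4929 y'=3.2107

F_att = 3/2·(g−p) = 3/2·(17,8) = (25.5000,12.0000)
o1: d²=17 ≤ ρ²=37; F_rep = 31·(-4,1)/17² = (-0.4291,0.1073)
o2: d²=281 > ρ²=37 → inactive
F = F_att + ΣF_rep = (25.0709,12.1073)
p' = p + 1/10·F = (-5.4929,3.2107)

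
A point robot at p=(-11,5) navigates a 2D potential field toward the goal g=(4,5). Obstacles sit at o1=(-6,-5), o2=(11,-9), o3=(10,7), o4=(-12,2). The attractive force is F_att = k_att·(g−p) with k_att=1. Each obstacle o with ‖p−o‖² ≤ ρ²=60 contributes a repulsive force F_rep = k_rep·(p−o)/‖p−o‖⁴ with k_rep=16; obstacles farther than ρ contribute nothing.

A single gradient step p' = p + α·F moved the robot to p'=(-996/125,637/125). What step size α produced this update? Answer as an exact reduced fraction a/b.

F_att = 1·(g−p) = 1·(15,0) = (15.0000,0.0000)
o1: d²=125 > ρ²=60 → inactive
o2: d²=680 > ρ²=60 → inactive
o3: d²=445 > ρ²=60 → inactive
o4: d²=10 ≤ ρ²=60; F_rep = 16·(1,3)/10² = (0.1600,0.4800)
F = F_att + ΣF_rep = (15.1600,0.4800)
Δp = p'−p = (3.0320,0.0960); α = Δx/Fx = (379/125) / (379/25) = 1/5
check: Δy/Fy = (12/125) / (12/25) = 1/5 ✓

α = 1/5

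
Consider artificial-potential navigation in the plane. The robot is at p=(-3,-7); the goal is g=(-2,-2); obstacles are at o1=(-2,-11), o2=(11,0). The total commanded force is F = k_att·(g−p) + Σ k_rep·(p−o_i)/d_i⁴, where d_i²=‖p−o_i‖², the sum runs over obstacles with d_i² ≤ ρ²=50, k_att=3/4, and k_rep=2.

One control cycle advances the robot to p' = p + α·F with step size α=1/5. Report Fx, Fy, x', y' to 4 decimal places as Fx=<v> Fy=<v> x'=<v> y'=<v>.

F_att = 3/4·(g−p) = 3/4·(1,5) = (0.7500,3.7500)
o1: d²=17 ≤ ρ²=50; F_rep = 2·(-1,4)/17² = (-0.0069,0.0277)
o2: d²=245 > ρ²=50 → inactive
F = F_att + ΣF_rep = (0.7431,3.7777)
p' = p + 1/5·F = (-2.8514,-6.2445)

Fx=0.7431 Fy=3.7777 x'=-2.8514 y'=-6.2445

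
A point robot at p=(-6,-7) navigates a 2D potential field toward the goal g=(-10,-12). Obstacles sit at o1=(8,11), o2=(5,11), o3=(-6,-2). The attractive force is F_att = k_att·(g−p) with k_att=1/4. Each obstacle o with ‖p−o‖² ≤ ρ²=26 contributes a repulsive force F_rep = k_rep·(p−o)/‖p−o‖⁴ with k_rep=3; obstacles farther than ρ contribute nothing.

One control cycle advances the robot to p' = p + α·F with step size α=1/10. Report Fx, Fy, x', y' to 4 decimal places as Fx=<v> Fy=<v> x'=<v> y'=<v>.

F_att = 1/4·(g−p) = 1/4·(-4,-5) = (-1.0000,-1.2500)
o1: d²=520 > ρ²=26 → inactive
o2: d²=445 > ρ²=26 → inactive
o3: d²=25 ≤ ρ²=26; F_rep = 3·(0,-5)/25² = (0.0000,-0.0240)
F = F_att + ΣF_rep = (-1.0000,-1.2740)
p' = p + 1/10·F = (-6.1000,-7.1274)

Fx=-1.0000 Fy=-1.2740 x'=-6.1000 y'=-7.1274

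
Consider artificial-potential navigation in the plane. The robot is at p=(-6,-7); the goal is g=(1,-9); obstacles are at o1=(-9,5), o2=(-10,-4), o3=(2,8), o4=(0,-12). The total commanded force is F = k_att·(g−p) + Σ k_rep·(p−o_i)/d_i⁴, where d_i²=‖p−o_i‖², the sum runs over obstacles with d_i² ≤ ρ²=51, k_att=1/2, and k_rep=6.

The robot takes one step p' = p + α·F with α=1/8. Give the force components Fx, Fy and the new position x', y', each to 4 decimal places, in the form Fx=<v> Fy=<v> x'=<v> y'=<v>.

F_att = 1/2·(g−p) = 1/2·(7,-2) = (3.5000,-1.0000)
o1: d²=153 > ρ²=51 → inactive
o2: d²=25 ≤ ρ²=51; F_rep = 6·(4,-3)/25² = (0.0384,-0.0288)
o3: d²=289 > ρ²=51 → inactive
o4: d²=61 > ρ²=51 → inactive
F = F_att + ΣF_rep = (3.5384,-1.0288)
p' = p + 1/8·F = (-5.5577,-7.1286)

Fx=3.5384 Fy=-1.0288 x'=-5.5577 y'=-7.1286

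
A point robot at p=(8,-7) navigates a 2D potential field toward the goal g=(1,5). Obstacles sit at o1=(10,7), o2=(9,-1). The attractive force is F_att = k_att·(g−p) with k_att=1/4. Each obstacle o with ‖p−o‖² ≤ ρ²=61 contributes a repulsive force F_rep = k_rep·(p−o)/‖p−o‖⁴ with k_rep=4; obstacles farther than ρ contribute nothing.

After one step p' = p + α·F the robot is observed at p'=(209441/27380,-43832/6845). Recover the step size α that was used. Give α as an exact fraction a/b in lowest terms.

α = 1/5

F_att = 1/4·(g−p) = 1/4·(-7,12) = (-1.7500,3.0000)
o1: d²=200 > ρ²=61 → inactive
o2: d²=37 ≤ ρ²=61; F_rep = 4·(-1,-6)/37² = (-0.0029,-0.0175)
F = F_att + ΣF_rep = (-1.7529,2.9825)
Δp = p'−p = (-0.3506,0.5965); α = Δx/Fx = (-9599/27380) / (-9599/5476) = 1/5
check: Δy/Fy = (4083/6845) / (4083/1369) = 1/5 ✓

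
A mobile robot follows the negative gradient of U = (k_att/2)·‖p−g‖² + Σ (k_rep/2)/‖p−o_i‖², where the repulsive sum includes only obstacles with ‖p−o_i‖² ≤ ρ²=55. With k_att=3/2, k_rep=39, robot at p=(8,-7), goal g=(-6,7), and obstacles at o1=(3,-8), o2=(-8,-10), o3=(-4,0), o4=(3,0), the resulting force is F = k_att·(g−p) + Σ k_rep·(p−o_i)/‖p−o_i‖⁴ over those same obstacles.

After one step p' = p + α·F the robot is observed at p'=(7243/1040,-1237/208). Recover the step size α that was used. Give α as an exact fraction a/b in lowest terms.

α = 1/20

F_att = 3/2·(g−p) = 3/2·(-14,14) = (-21.0000,21.0000)
o1: d²=26 ≤ ρ²=55; F_rep = 39·(5,1)/26² = (0.2885,0.0577)
o2: d²=265 > ρ²=55 → inactive
o3: d²=193 > ρ²=55 → inactive
o4: d²=74 > ρ²=55 → inactive
F = F_att + ΣF_rep = (-20.7115,21.0577)
Δp = p'−p = (-1.0356,1.0529); α = Δx/Fx = (-1077/1040) / (-1077/52) = 1/20
check: Δy/Fy = (219/208) / (1095/52) = 1/20 ✓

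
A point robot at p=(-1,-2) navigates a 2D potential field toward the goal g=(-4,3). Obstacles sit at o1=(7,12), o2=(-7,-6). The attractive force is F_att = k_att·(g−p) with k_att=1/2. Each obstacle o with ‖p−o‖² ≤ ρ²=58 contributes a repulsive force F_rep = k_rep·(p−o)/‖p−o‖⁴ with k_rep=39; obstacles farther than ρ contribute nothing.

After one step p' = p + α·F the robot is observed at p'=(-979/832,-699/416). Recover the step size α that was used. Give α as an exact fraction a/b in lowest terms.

α = 1/8

F_att = 1/2·(g−p) = 1/2·(-3,5) = (-1.5000,2.5000)
o1: d²=260 > ρ²=58 → inactive
o2: d²=52 ≤ ρ²=58; F_rep = 39·(6,4)/52² = (0.0865,0.0577)
F = F_att + ΣF_rep = (-1.4135,2.5577)
Δp = p'−p = (-0.1767,0.3197); α = Δx/Fx = (-147/832) / (-147/104) = 1/8
check: Δy/Fy = (133/416) / (133/52) = 1/8 ✓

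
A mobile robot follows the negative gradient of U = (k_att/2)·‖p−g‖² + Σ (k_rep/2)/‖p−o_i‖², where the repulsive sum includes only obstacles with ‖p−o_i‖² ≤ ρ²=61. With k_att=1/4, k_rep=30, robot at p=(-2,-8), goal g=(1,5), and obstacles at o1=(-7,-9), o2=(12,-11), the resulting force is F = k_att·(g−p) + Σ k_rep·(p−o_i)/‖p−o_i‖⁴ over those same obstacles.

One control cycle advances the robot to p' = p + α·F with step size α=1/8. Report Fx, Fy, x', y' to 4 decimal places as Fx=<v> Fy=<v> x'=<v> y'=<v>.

F_att = 1/4·(g−p) = 1/4·(3,13) = (0.7500,3.2500)
o1: d²=26 ≤ ρ²=61; F_rep = 30·(5,1)/26² = (0.2219,0.0444)
o2: d²=205 > ρ²=61 → inactive
F = F_att + ΣF_rep = (0.9719,3.2944)
p' = p + 1/8·F = (-1.8785,-7.5882)

Fx=0.9719 Fy=3.2944 x'=-1.8785 y'=-7.5882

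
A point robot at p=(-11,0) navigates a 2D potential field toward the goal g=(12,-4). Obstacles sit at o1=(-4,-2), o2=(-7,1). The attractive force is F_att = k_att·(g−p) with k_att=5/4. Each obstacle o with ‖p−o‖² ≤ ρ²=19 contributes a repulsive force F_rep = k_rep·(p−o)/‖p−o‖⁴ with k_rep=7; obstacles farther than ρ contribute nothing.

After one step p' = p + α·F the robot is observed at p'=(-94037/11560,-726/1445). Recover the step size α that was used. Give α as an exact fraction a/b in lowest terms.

α = 1/10

F_att = 5/4·(g−p) = 5/4·(23,-4) = (28.7500,-5.0000)
o1: d²=53 > ρ²=19 → inactive
o2: d²=17 ≤ ρ²=19; F_rep = 7·(-4,-1)/17² = (-0.0969,-0.0242)
F = F_att + ΣF_rep = (28.6531,-5.0242)
Δp = p'−p = (2.8653,-0.5024); α = Δx/Fx = (33123/11560) / (33123/1156) = 1/10
check: Δy/Fy = (-726/1445) / (-1452/289) = 1/10 ✓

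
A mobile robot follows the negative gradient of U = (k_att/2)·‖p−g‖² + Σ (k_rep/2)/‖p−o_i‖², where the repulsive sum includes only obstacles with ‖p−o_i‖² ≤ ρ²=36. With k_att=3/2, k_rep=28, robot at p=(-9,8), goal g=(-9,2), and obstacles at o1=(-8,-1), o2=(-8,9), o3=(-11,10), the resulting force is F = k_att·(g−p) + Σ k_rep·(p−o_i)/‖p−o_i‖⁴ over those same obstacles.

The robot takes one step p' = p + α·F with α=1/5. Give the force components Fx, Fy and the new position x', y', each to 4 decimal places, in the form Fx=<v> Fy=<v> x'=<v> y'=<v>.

Fx=-6.1250 Fy=-16.8750 x'=-10.2250 y'=4.6250

F_att = 3/2·(g−p) = 3/2·(0,-6) = (0.0000,-9.0000)
o1: d²=82 > ρ²=36 → inactive
o2: d²=2 ≤ ρ²=36; F_rep = 28·(-1,-1)/2² = (-7.0000,-7.0000)
o3: d²=8 ≤ ρ²=36; F_rep = 28·(2,-2)/8² = (0.8750,-0.8750)
F = F_att + ΣF_rep = (-6.1250,-16.8750)
p' = p + 1/5·F = (-10.2250,4.6250)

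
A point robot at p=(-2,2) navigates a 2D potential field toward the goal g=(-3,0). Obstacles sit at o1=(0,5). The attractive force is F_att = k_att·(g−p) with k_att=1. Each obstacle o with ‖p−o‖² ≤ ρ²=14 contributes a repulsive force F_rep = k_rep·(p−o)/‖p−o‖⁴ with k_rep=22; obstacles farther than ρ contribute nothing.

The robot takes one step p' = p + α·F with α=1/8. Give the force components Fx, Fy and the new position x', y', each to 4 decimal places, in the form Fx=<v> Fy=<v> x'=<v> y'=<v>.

F_att = 1·(g−p) = 1·(-1,-2) = (-1.0000,-2.0000)
o1: d²=13 ≤ ρ²=14; F_rep = 22·(-2,-3)/13² = (-0.2604,-0.3905)
F = F_att + ΣF_rep = (-1.2604,-2.3905)
p' = p + 1/8·F = (-2.1575,1.7012)

Fx=-1.2604 Fy=-2.3905 x'=-2.1575 y'=1.7012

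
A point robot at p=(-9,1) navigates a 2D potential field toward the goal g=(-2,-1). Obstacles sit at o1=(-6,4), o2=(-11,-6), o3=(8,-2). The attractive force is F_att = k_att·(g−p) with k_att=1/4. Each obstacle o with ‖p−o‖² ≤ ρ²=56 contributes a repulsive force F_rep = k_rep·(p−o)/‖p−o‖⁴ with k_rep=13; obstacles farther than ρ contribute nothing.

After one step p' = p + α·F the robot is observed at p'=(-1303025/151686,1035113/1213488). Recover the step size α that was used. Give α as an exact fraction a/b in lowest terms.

F_att = 1/4·(g−p) = 1/4·(7,-2) = (1.7500,-0.5000)
o1: d²=18 ≤ ρ²=56; F_rep = 13·(-3,-3)/18² = (-0.1204,-0.1204)
o2: d²=53 ≤ ρ²=56; F_rep = 13·(2,7)/53² = (0.0093,0.0324)
o3: d²=298 > ρ²=56 → inactive
F = F_att + ΣF_rep = (1.6389,-0.5880)
Δp = p'−p = (0.4097,-0.1470); α = Δx/Fx = (62149/151686) / (124298/75843) = 1/4
check: Δy/Fy = (-178375/1213488) / (-178375/303372) = 1/4 ✓

α = 1/4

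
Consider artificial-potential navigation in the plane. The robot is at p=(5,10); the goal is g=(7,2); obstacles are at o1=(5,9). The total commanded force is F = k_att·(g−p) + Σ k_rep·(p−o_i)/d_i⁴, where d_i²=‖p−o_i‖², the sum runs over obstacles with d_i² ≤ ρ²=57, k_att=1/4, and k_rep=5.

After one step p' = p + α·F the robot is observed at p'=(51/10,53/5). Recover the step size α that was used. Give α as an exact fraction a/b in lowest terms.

α = 1/5

F_att = 1/4·(g−p) = 1/4·(2,-8) = (0.5000,-2.0000)
o1: d²=1 ≤ ρ²=57; F_rep = 5·(0,1)/1² = (0.0000,5.0000)
F = F_att + ΣF_rep = (0.5000,3.0000)
Δp = p'−p = (0.1000,0.6000); α = Δx/Fx = (1/10) / (1/2) = 1/5
check: Δy/Fy = (3/5) / (3) = 1/5 ✓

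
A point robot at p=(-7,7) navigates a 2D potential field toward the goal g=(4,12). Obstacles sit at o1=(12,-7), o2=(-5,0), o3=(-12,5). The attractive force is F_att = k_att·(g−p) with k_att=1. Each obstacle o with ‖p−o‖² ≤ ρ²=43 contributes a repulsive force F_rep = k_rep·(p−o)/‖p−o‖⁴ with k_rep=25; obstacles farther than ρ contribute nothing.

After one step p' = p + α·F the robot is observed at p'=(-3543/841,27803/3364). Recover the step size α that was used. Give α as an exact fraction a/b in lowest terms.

F_att = 1·(g−p) = 1·(11,5) = (11.0000,5.0000)
o1: d²=557 > ρ²=43 → inactive
o2: d²=53 > ρ²=43 → inactive
o3: d²=29 ≤ ρ²=43; F_rep = 25·(5,2)/29² = (0.1486,0.0595)
F = F_att + ΣF_rep = (11.1486,5.0595)
Δp = p'−p = (2.7872,1.2649); α = Δx/Fx = (2344/841) / (9376/841) = 1/4
check: Δy/Fy = (4255/3364) / (4255/841) = 1/4 ✓

α = 1/4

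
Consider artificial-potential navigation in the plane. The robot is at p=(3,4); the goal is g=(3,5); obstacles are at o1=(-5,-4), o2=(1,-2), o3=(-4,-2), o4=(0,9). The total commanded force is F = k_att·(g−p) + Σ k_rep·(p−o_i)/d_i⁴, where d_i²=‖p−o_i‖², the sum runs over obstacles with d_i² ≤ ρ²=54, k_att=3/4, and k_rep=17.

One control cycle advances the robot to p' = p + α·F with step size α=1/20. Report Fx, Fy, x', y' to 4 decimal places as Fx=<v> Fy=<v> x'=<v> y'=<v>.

F_att = 3/4·(g−p) = 3/4·(0,1) = (0.0000,0.7500)
o1: d²=128 > ρ²=54 → inactive
o2: d²=40 ≤ ρ²=54; F_rep = 17·(2,6)/40² = (0.0213,0.0638)
o3: d²=85 > ρ²=54 → inactive
o4: d²=34 ≤ ρ²=54; F_rep = 17·(3,-5)/34² = (0.0441,-0.0735)
F = F_att + ΣF_rep = (0.0654,0.7402)
p' = p + 1/20·F = (3.0033,4.0370)

Fx=0.0654 Fy=0.7402 x'=3.0033 y'=4.0370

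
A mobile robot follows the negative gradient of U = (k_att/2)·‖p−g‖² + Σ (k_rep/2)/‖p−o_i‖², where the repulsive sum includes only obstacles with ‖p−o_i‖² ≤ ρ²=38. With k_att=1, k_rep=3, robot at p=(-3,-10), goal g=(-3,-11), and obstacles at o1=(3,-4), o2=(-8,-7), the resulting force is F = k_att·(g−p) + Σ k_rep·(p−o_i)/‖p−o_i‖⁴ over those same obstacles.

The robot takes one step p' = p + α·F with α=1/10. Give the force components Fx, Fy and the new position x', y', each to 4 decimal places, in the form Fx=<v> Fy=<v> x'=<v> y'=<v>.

Fx=0.0130 Fy=-1.0078 x'=-2.9987 y'=-10.1008

F_att = 1·(g−p) = 1·(0,-1) = (0.0000,-1.0000)
o1: d²=72 > ρ²=38 → inactive
o2: d²=34 ≤ ρ²=38; F_rep = 3·(5,-3)/34² = (0.0130,-0.0078)
F = F_att + ΣF_rep = (0.0130,-1.0078)
p' = p + 1/10·F = (-2.9987,-10.1008)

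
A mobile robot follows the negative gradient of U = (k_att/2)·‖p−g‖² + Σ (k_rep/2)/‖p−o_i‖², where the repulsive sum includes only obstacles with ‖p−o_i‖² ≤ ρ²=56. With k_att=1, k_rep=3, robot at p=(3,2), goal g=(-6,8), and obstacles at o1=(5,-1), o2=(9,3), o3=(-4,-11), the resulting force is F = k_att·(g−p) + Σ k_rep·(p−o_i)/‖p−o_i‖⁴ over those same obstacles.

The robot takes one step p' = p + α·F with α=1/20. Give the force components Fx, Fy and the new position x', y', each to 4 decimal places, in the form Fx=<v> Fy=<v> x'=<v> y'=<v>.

Fx=-9.0487 Fy=6.0511 x'=2.5476 y'=2.3026

F_att = 1·(g−p) = 1·(-9,6) = (-9.0000,6.0000)
o1: d²=13 ≤ ρ²=56; F_rep = 3·(-2,3)/13² = (-0.0355,0.0533)
o2: d²=37 ≤ ρ²=56; F_rep = 3·(-6,-1)/37² = (-0.0131,-0.0022)
o3: d²=218 > ρ²=56 → inactive
F = F_att + ΣF_rep = (-9.0487,6.0511)
p' = p + 1/20·F = (2.5476,2.3026)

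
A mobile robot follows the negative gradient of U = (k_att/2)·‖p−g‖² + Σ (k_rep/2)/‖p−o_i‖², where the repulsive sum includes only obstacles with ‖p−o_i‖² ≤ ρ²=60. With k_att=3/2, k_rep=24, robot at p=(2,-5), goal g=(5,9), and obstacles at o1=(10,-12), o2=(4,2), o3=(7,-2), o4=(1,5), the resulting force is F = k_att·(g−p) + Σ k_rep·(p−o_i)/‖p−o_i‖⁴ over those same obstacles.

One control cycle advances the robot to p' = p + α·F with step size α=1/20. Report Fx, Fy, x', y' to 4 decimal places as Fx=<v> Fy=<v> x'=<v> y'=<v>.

Fx=4.3791 Fy=20.8779 x'=2.2190 y'=-3.9561

F_att = 3/2·(g−p) = 3/2·(3,14) = (4.5000,21.0000)
o1: d²=113 > ρ²=60 → inactive
o2: d²=53 ≤ ρ²=60; F_rep = 24·(-2,-7)/53² = (-0.0171,-0.0598)
o3: d²=34 ≤ ρ²=60; F_rep = 24·(-5,-3)/34² = (-0.1038,-0.0623)
o4: d²=101 > ρ²=60 → inactive
F = F_att + ΣF_rep = (4.3791,20.8779)
p' = p + 1/20·F = (2.2190,-3.9561)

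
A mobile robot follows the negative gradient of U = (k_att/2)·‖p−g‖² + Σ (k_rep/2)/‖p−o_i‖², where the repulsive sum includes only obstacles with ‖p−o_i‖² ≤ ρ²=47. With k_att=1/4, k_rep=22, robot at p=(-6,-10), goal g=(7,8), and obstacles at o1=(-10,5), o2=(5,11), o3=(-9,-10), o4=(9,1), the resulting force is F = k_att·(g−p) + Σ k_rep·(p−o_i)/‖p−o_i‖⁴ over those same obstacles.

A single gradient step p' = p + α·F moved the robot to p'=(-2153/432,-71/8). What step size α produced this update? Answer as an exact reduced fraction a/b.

α = 1/4

F_att = 1/4·(g−p) = 1/4·(13,18) = (3.2500,4.5000)
o1: d²=241 > ρ²=47 → inactive
o2: d²=562 > ρ²=47 → inactive
o3: d²=9 ≤ ρ²=47; F_rep = 22·(3,0)/9² = (0.8148,0.0000)
o4: d²=346 > ρ²=47 → inactive
F = F_att + ΣF_rep = (4.0648,4.5000)
Δp = p'−p = (1.0162,1.1250); α = Δx/Fx = (439/432) / (439/108) = 1/4
check: Δy/Fy = (9/8) / (9/2) = 1/4 ✓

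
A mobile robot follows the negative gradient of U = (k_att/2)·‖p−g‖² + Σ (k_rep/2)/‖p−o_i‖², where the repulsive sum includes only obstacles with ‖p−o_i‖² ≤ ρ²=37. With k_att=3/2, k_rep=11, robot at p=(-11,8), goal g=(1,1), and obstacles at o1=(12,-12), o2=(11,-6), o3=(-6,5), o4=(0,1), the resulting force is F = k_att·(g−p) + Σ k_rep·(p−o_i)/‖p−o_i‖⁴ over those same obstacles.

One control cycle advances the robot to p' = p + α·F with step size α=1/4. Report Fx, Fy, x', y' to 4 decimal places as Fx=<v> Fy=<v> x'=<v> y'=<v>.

F_att = 3/2·(g−p) = 3/2·(12,-7) = (18.0000,-10.5000)
o1: d²=929 > ρ²=37 → inactive
o2: d²=680 > ρ²=37 → inactive
o3: d²=34 ≤ ρ²=37; F_rep = 11·(-5,3)/34² = (-0.0476,0.0285)
o4: d²=170 > ρ²=37 → inactive
F = F_att + ΣF_rep = (17.9524,-10.4715)
p' = p + 1/4·F = (-6.5119,5.3821)

Fx=17.9524 Fy=-10.4715 x'=-6.5119 y'=5.3821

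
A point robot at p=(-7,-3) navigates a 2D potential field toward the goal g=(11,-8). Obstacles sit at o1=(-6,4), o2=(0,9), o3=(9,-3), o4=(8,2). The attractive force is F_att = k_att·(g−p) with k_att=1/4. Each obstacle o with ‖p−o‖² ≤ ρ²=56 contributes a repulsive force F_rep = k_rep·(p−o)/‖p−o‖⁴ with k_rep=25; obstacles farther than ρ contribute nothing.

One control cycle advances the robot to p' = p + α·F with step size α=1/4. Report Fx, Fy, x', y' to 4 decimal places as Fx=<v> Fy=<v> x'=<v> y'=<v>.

Fx=4.4900 Fy=-1.3200 x'=-5.8775 y'=-3.3300

F_att = 1/4·(g−p) = 1/4·(18,-5) = (4.5000,-1.2500)
o1: d²=50 ≤ ρ²=56; F_rep = 25·(-1,-7)/50² = (-0.0100,-0.0700)
o2: d²=193 > ρ²=56 → inactive
o3: d²=256 > ρ²=56 → inactive
o4: d²=250 > ρ²=56 → inactive
F = F_att + ΣF_rep = (4.4900,-1.3200)
p' = p + 1/4·F = (-5.8775,-3.3300)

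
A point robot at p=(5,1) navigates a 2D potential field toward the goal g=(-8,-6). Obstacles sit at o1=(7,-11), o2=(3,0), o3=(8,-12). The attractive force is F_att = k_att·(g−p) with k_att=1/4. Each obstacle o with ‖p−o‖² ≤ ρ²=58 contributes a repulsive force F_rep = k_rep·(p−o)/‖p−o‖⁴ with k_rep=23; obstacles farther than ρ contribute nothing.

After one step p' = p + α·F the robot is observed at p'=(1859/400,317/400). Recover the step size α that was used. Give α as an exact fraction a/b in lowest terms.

F_att = 1/4·(g−p) = 1/4·(-13,-7) = (-3.2500,-1.7500)
o1: d²=148 > ρ²=58 → inactive
o2: d²=5 ≤ ρ²=58; F_rep = 23·(2,1)/5² = (1.8400,0.9200)
o3: d²=178 > ρ²=58 → inactive
F = F_att + ΣF_rep = (-1.4100,-0.8300)
Δp = p'−p = (-0.3525,-0.2075); α = Δx/Fx = (-141/400) / (-141/100) = 1/4
check: Δy/Fy = (-83/400) / (-83/100) = 1/4 ✓

α = 1/4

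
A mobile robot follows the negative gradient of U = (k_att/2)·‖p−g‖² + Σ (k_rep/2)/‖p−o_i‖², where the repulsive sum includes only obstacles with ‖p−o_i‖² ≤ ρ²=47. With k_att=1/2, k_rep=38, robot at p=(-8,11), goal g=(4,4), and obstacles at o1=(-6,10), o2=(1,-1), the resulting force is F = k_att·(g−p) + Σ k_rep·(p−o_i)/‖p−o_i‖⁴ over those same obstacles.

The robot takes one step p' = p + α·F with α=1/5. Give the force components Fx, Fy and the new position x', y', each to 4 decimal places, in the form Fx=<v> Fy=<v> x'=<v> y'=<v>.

F_att = 1/2·(g−p) = 1/2·(12,-7) = (6.0000,-3.5000)
o1: d²=5 ≤ ρ²=47; F_rep = 38·(-2,1)/5² = (-3.0400,1.5200)
o2: d²=225 > ρ²=47 → inactive
F = F_att + ΣF_rep = (2.9600,-1.9800)
p' = p + 1/5·F = (-7.4080,10.6040)

Fx=2.9600 Fy=-1.9800 x'=-7.4080 y'=10.6040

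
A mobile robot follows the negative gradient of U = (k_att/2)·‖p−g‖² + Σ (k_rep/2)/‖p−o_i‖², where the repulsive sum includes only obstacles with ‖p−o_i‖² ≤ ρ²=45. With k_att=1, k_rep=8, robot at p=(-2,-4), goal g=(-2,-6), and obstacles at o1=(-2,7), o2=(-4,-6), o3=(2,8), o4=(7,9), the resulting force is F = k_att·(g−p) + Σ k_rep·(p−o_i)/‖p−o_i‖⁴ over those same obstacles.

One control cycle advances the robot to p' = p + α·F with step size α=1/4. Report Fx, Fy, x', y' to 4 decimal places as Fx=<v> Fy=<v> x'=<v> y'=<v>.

F_att = 1·(g−p) = 1·(0,-2) = (0.0000,-2.0000)
o1: d²=121 > ρ²=45 → inactive
o2: d²=8 ≤ ρ²=45; F_rep = 8·(2,2)/8² = (0.2500,0.2500)
o3: d²=160 > ρ²=45 → inactive
o4: d²=250 > ρ²=45 → inactive
F = F_att + ΣF_rep = (0.2500,-1.7500)
p' = p + 1/4·F = (-1.9375,-4.4375)

Fx=0.2500 Fy=-1.7500 x'=-1.9375 y'=-4.4375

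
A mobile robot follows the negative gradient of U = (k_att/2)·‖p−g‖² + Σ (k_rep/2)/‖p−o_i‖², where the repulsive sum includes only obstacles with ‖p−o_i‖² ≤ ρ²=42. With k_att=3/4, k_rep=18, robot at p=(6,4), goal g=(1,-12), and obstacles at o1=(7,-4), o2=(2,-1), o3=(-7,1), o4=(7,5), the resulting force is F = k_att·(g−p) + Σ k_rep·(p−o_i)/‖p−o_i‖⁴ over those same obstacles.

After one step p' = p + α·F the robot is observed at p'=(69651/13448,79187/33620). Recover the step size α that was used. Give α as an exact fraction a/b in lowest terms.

α = 1/10

F_att = 3/4·(g−p) = 3/4·(-5,-16) = (-3.7500,-12.0000)
o1: d²=65 > ρ²=42 → inactive
o2: d²=41 ≤ ρ²=42; F_rep = 18·(4,5)/41² = (0.0428,0.0535)
o3: d²=178 > ρ²=42 → inactive
o4: d²=2 ≤ ρ²=42; F_rep = 18·(-1,-1)/2² = (-4.5000,-4.5000)
F = F_att + ΣF_rep = (-8.2072,-16.4465)
Δp = p'−p = (-0.8207,-1.6446); α = Δx/Fx = (-11037/13448) / (-55185/6724) = 1/10
check: Δy/Fy = (-55293/33620) / (-55293/3362) = 1/10 ✓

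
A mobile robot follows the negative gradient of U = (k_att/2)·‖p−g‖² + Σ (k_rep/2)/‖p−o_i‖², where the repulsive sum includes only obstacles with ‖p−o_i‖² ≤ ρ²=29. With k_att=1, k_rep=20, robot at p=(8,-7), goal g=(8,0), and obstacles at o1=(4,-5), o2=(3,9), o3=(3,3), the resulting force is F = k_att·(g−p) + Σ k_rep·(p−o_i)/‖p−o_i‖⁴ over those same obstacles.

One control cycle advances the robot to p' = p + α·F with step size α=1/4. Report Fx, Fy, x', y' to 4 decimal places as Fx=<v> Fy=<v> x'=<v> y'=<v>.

Fx=0.2000 Fy=6.9000 x'=8.0500 y'=-5.2750

F_att = 1·(g−p) = 1·(0,7) = (0.0000,7.0000)
o1: d²=20 ≤ ρ²=29; F_rep = 20·(4,-2)/20² = (0.2000,-0.1000)
o2: d²=281 > ρ²=29 → inactive
o3: d²=125 > ρ²=29 → inactive
F = F_att + ΣF_rep = (0.2000,6.9000)
p' = p + 1/4·F = (8.0500,-5.2750)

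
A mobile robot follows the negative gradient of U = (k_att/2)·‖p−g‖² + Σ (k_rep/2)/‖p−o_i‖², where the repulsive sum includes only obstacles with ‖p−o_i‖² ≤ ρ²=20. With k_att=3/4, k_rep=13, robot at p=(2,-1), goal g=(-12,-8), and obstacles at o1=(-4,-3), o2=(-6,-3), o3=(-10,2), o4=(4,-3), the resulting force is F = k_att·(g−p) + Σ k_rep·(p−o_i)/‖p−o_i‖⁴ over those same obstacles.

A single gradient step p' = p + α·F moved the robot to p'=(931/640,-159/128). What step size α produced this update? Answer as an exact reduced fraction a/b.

α = 1/20

F_att = 3/4·(g−p) = 3/4·(-14,-7) = (-10.5000,-5.2500)
o1: d²=40 > ρ²=20 → inactive
o2: d²=68 > ρ²=20 → inactive
o3: d²=153 > ρ²=20 → inactive
o4: d²=8 ≤ ρ²=20; F_rep = 13·(-2,2)/8² = (-0.4062,0.4062)
F = F_att + ΣF_rep = (-10.9062,-4.8438)
Δp = p'−p = (-0.5453,-0.2422); α = Δx/Fx = (-349/640) / (-349/32) = 1/20
check: Δy/Fy = (-31/128) / (-155/32) = 1/20 ✓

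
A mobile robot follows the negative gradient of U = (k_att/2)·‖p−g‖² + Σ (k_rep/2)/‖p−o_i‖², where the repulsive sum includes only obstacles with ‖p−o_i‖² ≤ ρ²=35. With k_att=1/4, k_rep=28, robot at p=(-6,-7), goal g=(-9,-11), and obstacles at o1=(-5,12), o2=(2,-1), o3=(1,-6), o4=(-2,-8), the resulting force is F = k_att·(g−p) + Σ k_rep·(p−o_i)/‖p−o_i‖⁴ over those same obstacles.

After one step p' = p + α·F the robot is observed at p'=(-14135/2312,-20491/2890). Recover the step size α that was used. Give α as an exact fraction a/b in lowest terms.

F_att = 1/4·(g−p) = 1/4·(-3,-4) = (-0.7500,-1.0000)
o1: d²=362 > ρ²=35 → inactive
o2: d²=100 > ρ²=35 → inactive
o3: d²=50 > ρ²=35 → inactive
o4: d²=17 ≤ ρ²=35; F_rep = 28·(-4,1)/17² = (-0.3875,0.0969)
F = F_att + ΣF_rep = (-1.1375,-0.9031)
Δp = p'−p = (-0.1138,-0.0903); α = Δx/Fx = (-263/2312) / (-1315/1156) = 1/10
check: Δy/Fy = (-261/2890) / (-261/289) = 1/10 ✓

α = 1/10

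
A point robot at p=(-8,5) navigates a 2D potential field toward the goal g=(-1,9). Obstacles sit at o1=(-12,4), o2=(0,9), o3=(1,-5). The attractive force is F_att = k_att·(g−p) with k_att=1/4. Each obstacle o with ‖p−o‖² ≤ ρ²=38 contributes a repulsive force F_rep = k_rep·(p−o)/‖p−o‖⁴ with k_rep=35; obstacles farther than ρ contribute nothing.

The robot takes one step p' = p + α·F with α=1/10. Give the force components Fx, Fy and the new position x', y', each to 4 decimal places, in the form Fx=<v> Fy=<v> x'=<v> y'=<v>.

Fx=2.2344 Fy=1.1211 x'=-7.7766 y'=5.1121

F_att = 1/4·(g−p) = 1/4·(7,4) = (1.7500,1.0000)
o1: d²=17 ≤ ρ²=38; F_rep = 35·(4,1)/17² = (0.4844,0.1211)
o2: d²=80 > ρ²=38 → inactive
o3: d²=181 > ρ²=38 → inactive
F = F_att + ΣF_rep = (2.2344,1.1211)
p' = p + 1/10·F = (-7.7766,5.1121)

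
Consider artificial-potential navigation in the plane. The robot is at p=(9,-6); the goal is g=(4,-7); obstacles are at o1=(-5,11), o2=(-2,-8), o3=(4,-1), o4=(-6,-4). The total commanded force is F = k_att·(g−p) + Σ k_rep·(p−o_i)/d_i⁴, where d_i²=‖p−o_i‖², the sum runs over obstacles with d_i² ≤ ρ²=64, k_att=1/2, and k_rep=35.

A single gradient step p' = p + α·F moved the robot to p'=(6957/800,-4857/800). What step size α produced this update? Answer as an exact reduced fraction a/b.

F_att = 1/2·(g−p) = 1/2·(-5,-1) = (-2.5000,-0.5000)
o1: d²=485 > ρ²=64 → inactive
o2: d²=125 > ρ²=64 → inactive
o3: d²=50 ≤ ρ²=64; F_rep = 35·(5,-5)/50² = (0.0700,-0.0700)
o4: d²=229 > ρ²=64 → inactive
F = F_att + ΣF_rep = (-2.4300,-0.5700)
Δp = p'−p = (-0.3038,-0.0712); α = Δx/Fx = (-243/800) / (-243/100) = 1/8
check: Δy/Fy = (-57/800) / (-57/100) = 1/8 ✓

α = 1/8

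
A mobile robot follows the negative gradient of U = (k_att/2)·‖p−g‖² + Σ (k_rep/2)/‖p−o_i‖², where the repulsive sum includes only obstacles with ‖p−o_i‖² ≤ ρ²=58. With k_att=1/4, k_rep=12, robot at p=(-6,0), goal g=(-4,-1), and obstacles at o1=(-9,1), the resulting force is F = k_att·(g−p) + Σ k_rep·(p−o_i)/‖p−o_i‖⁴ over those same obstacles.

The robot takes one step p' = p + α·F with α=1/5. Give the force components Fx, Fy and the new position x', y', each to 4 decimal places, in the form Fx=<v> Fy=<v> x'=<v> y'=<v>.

F_att = 1/4·(g−p) = 1/4·(2,-1) = (0.5000,-0.2500)
o1: d²=10 ≤ ρ²=58; F_rep = 12·(3,-1)/10² = (0.3600,-0.1200)
F = F_att + ΣF_rep = (0.8600,-0.3700)
p' = p + 1/5·F = (-5.8280,-0.0740)

Fx=0.8600 Fy=-0.3700 x'=-5.8280 y'=-0.0740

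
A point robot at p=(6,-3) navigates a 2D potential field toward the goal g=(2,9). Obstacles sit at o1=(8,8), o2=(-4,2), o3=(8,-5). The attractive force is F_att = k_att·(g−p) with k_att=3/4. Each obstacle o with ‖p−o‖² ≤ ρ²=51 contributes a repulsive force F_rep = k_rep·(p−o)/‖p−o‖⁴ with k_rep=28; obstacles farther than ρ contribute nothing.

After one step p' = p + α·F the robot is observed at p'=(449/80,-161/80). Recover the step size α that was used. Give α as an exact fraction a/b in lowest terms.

F_att = 3/4·(g−p) = 3/4·(-4,12) = (-3.0000,9.0000)
o1: d²=125 > ρ²=51 → inactive
o2: d²=125 > ρ²=51 → inactive
o3: d²=8 ≤ ρ²=51; F_rep = 28·(-2,2)/8² = (-0.8750,0.8750)
F = F_att + ΣF_rep = (-3.8750,9.8750)
Δp = p'−p = (-0.3875,0.9875); α = Δx/Fx = (-31/80) / (-31/8) = 1/10
check: Δy/Fy = (79/80) / (79/8) = 1/10 ✓

α = 1/10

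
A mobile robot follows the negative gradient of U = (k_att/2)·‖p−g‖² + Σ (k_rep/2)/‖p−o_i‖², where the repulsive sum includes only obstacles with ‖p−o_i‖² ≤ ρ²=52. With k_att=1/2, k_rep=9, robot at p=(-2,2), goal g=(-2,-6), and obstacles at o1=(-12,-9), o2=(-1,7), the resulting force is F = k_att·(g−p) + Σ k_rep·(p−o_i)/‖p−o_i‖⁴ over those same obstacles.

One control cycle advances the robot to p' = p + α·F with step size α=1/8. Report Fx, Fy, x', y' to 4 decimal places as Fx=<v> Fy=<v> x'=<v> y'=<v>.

Fx=-0.0133 Fy=-4.0666 x'=-2.0017 y'=1.4917

F_att = 1/2·(g−p) = 1/2·(0,-8) = (0.0000,-4.0000)
o1: d²=221 > ρ²=52 → inactive
o2: d²=26 ≤ ρ²=52; F_rep = 9·(-1,-5)/26² = (-0.0133,-0.0666)
F = F_att + ΣF_rep = (-0.0133,-4.0666)
p' = p + 1/8·F = (-2.0017,1.4917)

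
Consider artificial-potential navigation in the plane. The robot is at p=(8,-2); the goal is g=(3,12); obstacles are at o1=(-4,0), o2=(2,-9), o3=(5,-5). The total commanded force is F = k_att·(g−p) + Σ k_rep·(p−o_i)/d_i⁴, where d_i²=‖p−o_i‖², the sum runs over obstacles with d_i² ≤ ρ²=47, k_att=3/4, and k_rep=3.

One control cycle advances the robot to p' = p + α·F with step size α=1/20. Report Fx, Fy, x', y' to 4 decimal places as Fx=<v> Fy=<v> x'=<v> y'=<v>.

F_att = 3/4·(g−p) = 3/4·(-5,14) = (-3.7500,10.5000)
o1: d²=148 > ρ²=47 → inactive
o2: d²=85 > ρ²=47 → inactive
o3: d²=18 ≤ ρ²=47; F_rep = 3·(3,3)/18² = (0.0278,0.0278)
F = F_att + ΣF_rep = (-3.7222,10.5278)
p' = p + 1/20·F = (7.8139,-1.4736)

Fx=-3.7222 Fy=10.5278 x'=7.8139 y'=-1.4736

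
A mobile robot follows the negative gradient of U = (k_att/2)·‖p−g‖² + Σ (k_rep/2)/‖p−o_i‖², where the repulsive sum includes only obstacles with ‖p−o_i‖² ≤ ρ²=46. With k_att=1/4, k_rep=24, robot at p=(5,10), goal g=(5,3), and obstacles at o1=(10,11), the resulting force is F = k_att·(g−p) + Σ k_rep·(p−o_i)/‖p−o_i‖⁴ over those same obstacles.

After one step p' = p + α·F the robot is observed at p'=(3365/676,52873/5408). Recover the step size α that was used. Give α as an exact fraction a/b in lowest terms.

F_att = 1/4·(g−p) = 1/4·(0,-7) = (0.0000,-1.7500)
o1: d²=26 ≤ ρ²=46; F_rep = 24·(-5,-1)/26² = (-0.1775,-0.0355)
F = F_att + ΣF_rep = (-0.1775,-1.7855)
Δp = p'−p = (-0.0222,-0.2232); α = Δx/Fx = (-15/676) / (-30/169) = 1/8
check: Δy/Fy = (-1207/5408) / (-1207/676) = 1/8 ✓

α = 1/8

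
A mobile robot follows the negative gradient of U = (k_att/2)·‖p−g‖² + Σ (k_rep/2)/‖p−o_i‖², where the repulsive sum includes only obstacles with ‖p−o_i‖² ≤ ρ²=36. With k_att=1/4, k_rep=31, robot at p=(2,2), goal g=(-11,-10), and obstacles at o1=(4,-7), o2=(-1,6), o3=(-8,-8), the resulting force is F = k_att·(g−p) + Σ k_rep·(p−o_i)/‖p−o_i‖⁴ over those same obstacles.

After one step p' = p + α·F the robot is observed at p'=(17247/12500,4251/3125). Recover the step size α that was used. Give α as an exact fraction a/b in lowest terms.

α = 1/5

F_att = 1/4·(g−p) = 1/4·(-13,-12) = (-3.2500,-3.0000)
o1: d²=85 > ρ²=36 → inactive
o2: d²=25 ≤ ρ²=36; F_rep = 31·(3,-4)/25² = (0.1488,-0.1984)
o3: d²=200 > ρ²=36 → inactive
F = F_att + ΣF_rep = (-3.1012,-3.1984)
Δp = p'−p = (-0.6202,-0.6397); α = Δx/Fx = (-7753/12500) / (-7753/2500) = 1/5
check: Δy/Fy = (-1999/3125) / (-1999/625) = 1/5 ✓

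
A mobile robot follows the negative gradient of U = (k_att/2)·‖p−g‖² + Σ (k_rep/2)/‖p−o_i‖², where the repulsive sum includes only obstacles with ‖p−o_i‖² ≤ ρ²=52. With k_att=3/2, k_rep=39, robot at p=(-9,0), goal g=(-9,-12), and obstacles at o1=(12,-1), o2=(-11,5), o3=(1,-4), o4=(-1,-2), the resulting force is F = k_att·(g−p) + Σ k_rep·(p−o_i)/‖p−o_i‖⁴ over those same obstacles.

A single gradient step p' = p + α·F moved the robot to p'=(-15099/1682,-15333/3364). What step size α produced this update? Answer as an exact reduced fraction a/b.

F_att = 3/2·(g−p) = 3/2·(0,-12) = (0.0000,-18.0000)
o1: d²=442 > ρ²=52 → inactive
o2: d²=29 ≤ ρ²=52; F_rep = 39·(2,-5)/29² = (0.0927,-0.2319)
o3: d²=116 > ρ²=52 → inactive
o4: d²=68 > ρ²=52 → inactive
F = F_att + ΣF_rep = (0.0927,-18.2319)
Δp = p'−p = (0.0232,-4.5580); α = Δx/Fx = (39/1682) / (78/841) = 1/4
check: Δy/Fy = (-15333/3364) / (-15333/841) = 1/4 ✓

α = 1/4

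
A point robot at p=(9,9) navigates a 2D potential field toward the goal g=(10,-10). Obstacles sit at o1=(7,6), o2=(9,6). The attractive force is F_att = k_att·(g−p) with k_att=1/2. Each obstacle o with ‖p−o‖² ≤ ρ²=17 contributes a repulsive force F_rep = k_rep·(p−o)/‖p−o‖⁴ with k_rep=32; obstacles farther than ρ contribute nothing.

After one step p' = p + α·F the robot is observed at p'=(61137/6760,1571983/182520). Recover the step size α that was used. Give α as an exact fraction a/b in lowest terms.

F_att = 1/2·(g−p) = 1/2·(1,-19) = (0.5000,-9.5000)
o1: d²=13 ≤ ρ²=17; F_rep = 32·(2,3)/13² = (0.3787,0.5680)
o2: d²=9 ≤ ρ²=17; F_rep = 32·(0,3)/9² = (0.0000,1.1852)
F = F_att + ΣF_rep = (0.8787,-7.7468)
Δp = p'−p = (0.0439,-0.3873); α = Δx/Fx = (297/6760) / (297/338) = 1/20
check: Δy/Fy = (-70697/182520) / (-70697/9126) = 1/20 ✓

α = 1/20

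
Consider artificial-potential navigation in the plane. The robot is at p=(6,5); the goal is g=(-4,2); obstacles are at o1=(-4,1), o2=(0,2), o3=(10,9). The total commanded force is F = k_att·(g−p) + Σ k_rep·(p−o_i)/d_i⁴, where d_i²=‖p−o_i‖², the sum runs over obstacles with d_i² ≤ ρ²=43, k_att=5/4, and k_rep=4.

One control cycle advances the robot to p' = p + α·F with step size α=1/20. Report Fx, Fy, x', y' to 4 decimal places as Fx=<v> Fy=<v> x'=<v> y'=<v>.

Fx=-12.5156 Fy=-3.7656 x'=5.3742 y'=4.8117

F_att = 5/4·(g−p) = 5/4·(-10,-3) = (-12.5000,-3.7500)
o1: d²=116 > ρ²=43 → inactive
o2: d²=45 > ρ²=43 → inactive
o3: d²=32 ≤ ρ²=43; F_rep = 4·(-4,-4)/32² = (-0.0156,-0.0156)
F = F_att + ΣF_rep = (-12.5156,-3.7656)
p' = p + 1/20·F = (5.3742,4.8117)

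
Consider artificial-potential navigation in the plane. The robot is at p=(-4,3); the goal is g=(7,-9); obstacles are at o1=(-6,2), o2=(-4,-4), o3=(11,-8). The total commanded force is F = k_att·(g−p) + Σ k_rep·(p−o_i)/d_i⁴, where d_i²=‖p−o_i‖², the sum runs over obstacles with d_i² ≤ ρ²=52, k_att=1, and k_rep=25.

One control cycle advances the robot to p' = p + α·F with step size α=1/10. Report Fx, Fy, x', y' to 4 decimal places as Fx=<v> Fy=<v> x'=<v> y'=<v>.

F_att = 1·(g−p) = 1·(11,-12) = (11.0000,-12.0000)
o1: d²=5 ≤ ρ²=52; F_rep = 25·(2,1)/5² = (2.0000,1.0000)
o2: d²=49 ≤ ρ²=52; F_rep = 25·(0,7)/49² = (0.0000,0.0729)
o3: d²=346 > ρ²=52 → inactive
F = F_att + ΣF_rep = (13.0000,-10.9271)
p' = p + 1/10·F = (-2.7000,1.9073)

Fx=13.0000 Fy=-10.9271 x'=-2.7000 y'=1.9073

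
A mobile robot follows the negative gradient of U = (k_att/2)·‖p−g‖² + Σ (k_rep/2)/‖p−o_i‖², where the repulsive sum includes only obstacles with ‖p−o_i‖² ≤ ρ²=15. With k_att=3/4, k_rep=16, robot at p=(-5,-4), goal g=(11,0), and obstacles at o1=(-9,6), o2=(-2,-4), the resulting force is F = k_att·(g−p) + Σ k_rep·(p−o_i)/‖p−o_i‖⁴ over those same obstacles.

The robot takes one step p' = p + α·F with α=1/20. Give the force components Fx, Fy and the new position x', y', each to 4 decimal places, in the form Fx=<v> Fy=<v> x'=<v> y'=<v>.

Fx=11.4074 Fy=3.0000 x'=-4.4296 y'=-3.8500

F_att = 3/4·(g−p) = 3/4·(16,4) = (12.0000,3.0000)
o1: d²=116 > ρ²=15 → inactive
o2: d²=9 ≤ ρ²=15; F_rep = 16·(-3,0)/9² = (-0.5926,0.0000)
F = F_att + ΣF_rep = (11.4074,3.0000)
p' = p + 1/20·F = (-4.4296,-3.8500)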